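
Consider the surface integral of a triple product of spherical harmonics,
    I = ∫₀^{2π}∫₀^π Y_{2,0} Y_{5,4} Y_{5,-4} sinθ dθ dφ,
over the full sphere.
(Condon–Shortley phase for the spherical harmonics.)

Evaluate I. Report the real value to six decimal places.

-0.097044

Rules hold: Σm=0, L=12 even, 3≤5≤7.
N = 5·11·11 = 605
Δ = 2!·2!·8!/13! = 1/38610
Racah Σ t=0..2: t=0:+1/2880 t=1:−1/576 t=2:+1/2880 = -1/960
⇒ 3j(2 5 5; 0 0 0)² = 10/429, sgn +1
Racah Σ t=1..2: t=1:−1/40320 t=2:+1/20160 = 1/40320
⇒ 3j(2 5 5; 0 4 -4)² = 6/715, sgn -1
4πI² = N·(3j₀)²·(3jₘ)² = 20/169
I = -1·√(0.118343/4π) = -0.09704356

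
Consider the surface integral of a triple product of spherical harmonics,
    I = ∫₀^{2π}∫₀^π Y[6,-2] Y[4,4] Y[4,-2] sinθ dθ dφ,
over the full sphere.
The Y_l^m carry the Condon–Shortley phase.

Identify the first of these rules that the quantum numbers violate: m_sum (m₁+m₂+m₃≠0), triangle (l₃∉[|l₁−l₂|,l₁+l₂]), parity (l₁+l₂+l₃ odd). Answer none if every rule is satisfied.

m₁+m₂+m₃ = -2 + 4 − 2 = 0  ✓
triangle: |6−4|=2 ≤ l₃=4 ≤ 6+4=10  ✓
parity: l₁+l₂+l₃ = 14 is even  ✓

none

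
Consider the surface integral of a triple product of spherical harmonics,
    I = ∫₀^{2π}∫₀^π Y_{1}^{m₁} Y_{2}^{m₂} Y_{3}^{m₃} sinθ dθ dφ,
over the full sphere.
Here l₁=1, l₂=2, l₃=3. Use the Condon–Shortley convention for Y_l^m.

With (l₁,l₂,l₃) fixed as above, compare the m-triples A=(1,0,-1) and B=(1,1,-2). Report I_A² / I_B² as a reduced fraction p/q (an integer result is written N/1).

3/5

Shared (l₁,l₂,l₃)=(1,2,3): N and (l;000)² cancel in I_A²/I_B².
A: Δ = 0!·2!·4!/7! = 1/105; Racah Σ t=0..0: t=0:+1/8 = 1/8; ⇒ 3j(1 2 3; 1 0 -1)² = 2/35, sgn +1
B: Δ = 0!·2!·4!/7! = 1/105; Racah Σ t=0..0: t=0:+1/12 = 1/12; ⇒ 3j(1 2 3; 1 1 -2)² = 2/21, sgn -1
I_A²/I_B² = (2/35)/(2/21) = 3/5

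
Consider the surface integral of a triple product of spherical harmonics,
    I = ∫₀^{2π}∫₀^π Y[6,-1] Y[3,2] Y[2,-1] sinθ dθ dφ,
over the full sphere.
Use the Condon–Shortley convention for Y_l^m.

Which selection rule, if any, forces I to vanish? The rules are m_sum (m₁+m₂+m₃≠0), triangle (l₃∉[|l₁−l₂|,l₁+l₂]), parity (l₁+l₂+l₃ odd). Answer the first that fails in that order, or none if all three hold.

azimuthal sum: -1 + 2 − 1 = 0  ✓
3 ≤ 2 ≤ 9 (triangle on l)  ✗
L = 6 + 3 + 2 = 11 (odd)

triangle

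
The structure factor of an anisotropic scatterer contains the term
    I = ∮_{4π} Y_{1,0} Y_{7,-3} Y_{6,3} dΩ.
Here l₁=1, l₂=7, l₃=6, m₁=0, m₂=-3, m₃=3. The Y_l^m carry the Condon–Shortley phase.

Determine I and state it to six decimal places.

Rules hold: Σm=0, L=14 even, 6≤6≤8.
N = 3·15·13 = 585
Δ = 2!·0!·12!/15! = 1/1365
Racah Σ t=1..1: t=1:−1/518400 = -1/518400
⇒ 3j(1 7 6; 0 0 0)² = 7/195, sgn -1
Racah Σ t=1..1: t=1:−1/2177280 = -1/2177280
⇒ 3j(1 7 6; 0 -3 3)² = 8/273, sgn +1
4πI² = N·(3j₀)²·(3jₘ)² = 8/13
I = -1·√(0.615385/4π) = -0.22129336

-0.221293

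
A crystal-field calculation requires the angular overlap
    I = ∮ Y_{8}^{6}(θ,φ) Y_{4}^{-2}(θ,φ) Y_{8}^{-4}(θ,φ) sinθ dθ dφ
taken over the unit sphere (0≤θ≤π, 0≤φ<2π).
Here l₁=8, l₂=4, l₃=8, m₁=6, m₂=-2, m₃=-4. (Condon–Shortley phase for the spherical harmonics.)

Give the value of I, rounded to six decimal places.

m-sum 0 ✓  L=20 even ✓  4≤8≤12 ✓
Π(2lᵢ+1) = 17×9×17 = 2601
triangle coeff Δ(8,4,8) = 1/185175900
Σ_t [0,4]: t=0:+1/557383680 t=1:−1/21772800 t=2:+1/8294400 t=3:−1/21772800 t=4:+1/557383680 = 1/30965760
(3j)²=36/4199 [(8 4 8; 0 0 0)], sign=+1
Σ_t [0,2]: t=0:+1/696729600 t=1:−1/1437004800 t=2:+1/45984153600 = 1/1313832960
(3j)²=35/3876 [(8 4 8; 6 -2 -4)], sign=+1
⇒ 4πI² = 945/4693
I = (+1)√(945/4693/(4π)) = 0.12658601

0.126586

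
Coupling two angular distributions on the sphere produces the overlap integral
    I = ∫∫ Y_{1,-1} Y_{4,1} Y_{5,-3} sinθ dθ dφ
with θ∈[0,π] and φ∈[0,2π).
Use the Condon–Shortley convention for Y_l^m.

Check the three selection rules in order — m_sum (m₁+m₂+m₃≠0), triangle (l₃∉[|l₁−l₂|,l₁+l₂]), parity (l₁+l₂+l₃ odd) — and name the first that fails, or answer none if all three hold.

azimuthal sum: -1 + 1 − 3 = -3  ✗
3 ≤ 5 ≤ 5 (triangle on l)
L = 1 + 4 + 5 = 10 (even)

m_sum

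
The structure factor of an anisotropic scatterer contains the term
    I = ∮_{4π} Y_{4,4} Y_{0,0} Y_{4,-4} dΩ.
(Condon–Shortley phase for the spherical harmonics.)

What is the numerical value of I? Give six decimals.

0.282095

Rules hold: Σm=0, L=8 even, 4≤4≤4.
N = 9·1·9 = 81
Δ = 0!·8!·0!/9! = 1/9
Racah Σ t=0..0: t=0:+1/576 = 1/576
⇒ 3j(4 0 4; 0 0 0)² = 1/9, sgn +1
Racah Σ t=0..0: t=0:+1/40320 = 1/40320
⇒ 3j(4 0 4; 4 0 -4)² = 1/9, sgn +1
4πI² = N·(3j₀)²·(3jₘ)² = 1/1
I = +1·√(1/4π) = 0.28209479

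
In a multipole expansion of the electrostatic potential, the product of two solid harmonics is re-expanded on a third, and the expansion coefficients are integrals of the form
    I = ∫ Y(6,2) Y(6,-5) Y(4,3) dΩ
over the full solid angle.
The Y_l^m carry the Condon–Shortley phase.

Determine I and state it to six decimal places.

0.160494

Checks pass: Σm=0; 16 even; l₃=4∈[0,12].
(2·6+1)(2·6+1)(2·4+1) = 1521
Δ: 8! 4! 4! / 17! → 1/15315300
sum: t=2:+1/829440 t=3:−1/25920 t=4:+1/9216 t=5:−1/25920 t=6:+1/829440 = 7/207360
3j²(6 6 4; 0 0 0) = Δ·Π!·Σ² = 28/2431  (sign +1)
sum: t=0:+1/5806080 t=1:−1/725760 = -1/829440
3j²(6 6 4; 2 -5 3) = Δ·Π!·Σ² = 49/2652  (sign +1)
combine: 4πI² = 1521·28/2431·49/2652 = 1029/3179
take √, sign +1: I = 0.16049352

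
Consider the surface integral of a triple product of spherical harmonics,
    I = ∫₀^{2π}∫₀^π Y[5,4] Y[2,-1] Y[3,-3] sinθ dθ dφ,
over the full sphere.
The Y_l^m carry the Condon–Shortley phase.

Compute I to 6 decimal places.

0.219610

Rules hold: Σm=0, L=10 even, 3≤3≤7.
N = 11·5·7 = 385
Δ = 4!·6!·0!/11! = 1/2310
Racah Σ t=2..2: t=2:+1/144 = 1/144
⇒ 3j(5 2 3; 0 0 0)² = 10/231, sgn -1
Racah Σ t=1..1: t=1:−1/4320 = -1/4320
⇒ 3j(5 2 3; 4 -1 -3)² = 2/55, sgn -1
4πI² = N·(3j₀)²·(3jₘ)² = 20/33
I = +1·√(0.606061/4π) = 0.21961050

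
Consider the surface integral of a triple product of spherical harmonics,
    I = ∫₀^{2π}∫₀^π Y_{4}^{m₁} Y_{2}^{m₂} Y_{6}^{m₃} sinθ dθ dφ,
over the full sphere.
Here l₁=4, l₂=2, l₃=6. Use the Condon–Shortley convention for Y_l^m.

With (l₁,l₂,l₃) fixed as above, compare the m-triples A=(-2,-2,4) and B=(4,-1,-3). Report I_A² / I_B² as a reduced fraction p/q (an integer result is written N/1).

Same 4,2,6: normalisation and zero-m 3j drop out of the ratio.
A: Δ: 0! 8! 4! / 13! → 1/6435; sum: t=0:+1/34560 = 1/34560; 3j²(4 2 6; -2 -2 4) = Δ·Π!·Σ² = 14/429  (sign +1)
B: Δ: 0! 8! 4! / 13! → 1/6435; sum: t=0:+1/241920 = 1/241920; 3j²(4 2 6; 4 -1 -3) = Δ·Π!·Σ² = 1/715  (sign -1)
I_A²/I_B² = (14/429)/(1/715) = 70/3

70/3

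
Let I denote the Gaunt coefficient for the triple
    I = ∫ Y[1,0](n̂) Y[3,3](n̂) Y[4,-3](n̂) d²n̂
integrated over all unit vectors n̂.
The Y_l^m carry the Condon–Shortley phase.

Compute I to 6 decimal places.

Checks pass: Σm=0; 8 even; l₃=4∈[2,4].
(2·1+1)(2·3+1)(2·4+1) = 189
Δ: 0! 2! 6! / 9! → 1/252
sum: t=0:+1/36 = 1/36
3j²(1 3 4; 0 0 0) = Δ·Π!·Σ² = 4/63  (sign +1)
sum: t=0:+1/720 = 1/720
3j²(1 3 4; 0 3 -3) = Δ·Π!·Σ² = 1/36  (sign -1)
combine: 4πI² = 189·4/63·1/36 = 1/3
take √, sign -1: I = -0.16286750

-0.162868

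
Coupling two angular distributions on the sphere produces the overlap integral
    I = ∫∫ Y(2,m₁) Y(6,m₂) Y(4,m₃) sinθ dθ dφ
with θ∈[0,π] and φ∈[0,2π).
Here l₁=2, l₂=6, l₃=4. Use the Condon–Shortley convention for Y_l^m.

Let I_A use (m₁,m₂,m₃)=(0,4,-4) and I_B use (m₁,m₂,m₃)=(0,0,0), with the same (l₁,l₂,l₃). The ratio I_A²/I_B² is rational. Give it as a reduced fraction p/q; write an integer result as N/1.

Same 2,6,4: normalisation and zero-m 3j drop out of the ratio.
A: Δ: 4! 0! 8! / 13! → 1/6435; sum: t=2:+1/161280 = 1/161280; 3j²(2 6 4; 0 4 -4) = Δ·Π!·Σ² = 1/143  (sign +1)
B: Δ: 4! 0! 8! / 13! → 1/6435; sum: t=2:+1/2304 = 1/2304; 3j²(2 6 4; 0 0 0) = Δ·Π!·Σ² = 5/143  (sign +1)
I_A²/I_B² = (1/143)/(5/143) = 1/5

1/5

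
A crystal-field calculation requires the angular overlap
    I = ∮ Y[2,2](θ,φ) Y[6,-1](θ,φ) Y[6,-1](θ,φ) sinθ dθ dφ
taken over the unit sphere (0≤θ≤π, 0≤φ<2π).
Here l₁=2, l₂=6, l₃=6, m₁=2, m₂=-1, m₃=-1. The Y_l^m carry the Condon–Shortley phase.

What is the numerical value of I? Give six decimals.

0.196649

Checks pass: Σm=0; 14 even; l₃=6∈[4,8].
(2·2+1)(2·6+1)(2·6+1) = 845
Δ: 2! 2! 10! / 15! → 1/90090
sum: t=0:+1/69120 t=1:−1/14400 t=2:+1/69120 = -7/172800
3j²(2 6 6; 0 0 0) = Δ·Π!·Σ² = 14/715  (sign -1)
sum: t=0:+1/57600 = 1/57600
3j²(2 6 6; 2 -1 -1) = Δ·Π!·Σ² = 21/715  (sign -1)
combine: 4πI² = 845·14/715·21/715 = 294/605
take √, sign +1: I = 0.19664868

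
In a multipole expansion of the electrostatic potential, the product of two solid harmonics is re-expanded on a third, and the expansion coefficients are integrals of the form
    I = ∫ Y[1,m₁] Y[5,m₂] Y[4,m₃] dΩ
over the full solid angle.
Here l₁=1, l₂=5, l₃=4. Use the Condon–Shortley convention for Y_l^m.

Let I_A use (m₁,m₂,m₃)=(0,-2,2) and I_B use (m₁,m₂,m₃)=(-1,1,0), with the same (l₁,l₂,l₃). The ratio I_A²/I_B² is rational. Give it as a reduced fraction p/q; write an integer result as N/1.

7/5

Same 1,5,4: normalisation and zero-m 3j drop out of the ratio.
A: Δ: 2! 0! 8! / 11! → 1/495; sum: t=1:−1/1440 = -1/1440; 3j²(1 5 4; 0 -2 2) = Δ·Π!·Σ² = 7/165  (sign -1)
B: Δ: 2! 0! 8! / 11! → 1/495; sum: t=2:+1/1152 = 1/1152; 3j²(1 5 4; -1 1 0) = Δ·Π!·Σ² = 1/33  (sign +1)
I_A²/I_B² = (7/165)/(1/33) = 7/5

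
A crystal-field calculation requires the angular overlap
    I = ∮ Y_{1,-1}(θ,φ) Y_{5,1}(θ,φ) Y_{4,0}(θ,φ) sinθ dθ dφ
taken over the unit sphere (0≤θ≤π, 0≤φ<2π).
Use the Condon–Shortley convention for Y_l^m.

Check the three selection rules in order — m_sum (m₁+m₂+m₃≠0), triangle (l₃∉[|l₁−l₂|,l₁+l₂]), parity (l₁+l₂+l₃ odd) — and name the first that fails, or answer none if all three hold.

none

azimuthal sum: -1 + 1 + 0 = 0  ✓
4 ≤ 4 ≤ 6 (triangle on l)  ✓
L = 1 + 5 + 4 = 10 (even)  ✓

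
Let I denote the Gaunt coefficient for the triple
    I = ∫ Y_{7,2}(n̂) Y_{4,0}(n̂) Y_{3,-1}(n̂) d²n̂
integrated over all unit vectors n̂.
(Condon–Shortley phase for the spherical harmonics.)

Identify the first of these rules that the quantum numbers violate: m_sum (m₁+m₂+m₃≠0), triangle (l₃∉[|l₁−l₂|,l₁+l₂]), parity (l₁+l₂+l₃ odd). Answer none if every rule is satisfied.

m_sum

azimuthal sum: 2 + 0 − 1 = 1  ✗
3 ≤ 3 ≤ 11 (triangle on l)
L = 7 + 4 + 3 = 14 (even)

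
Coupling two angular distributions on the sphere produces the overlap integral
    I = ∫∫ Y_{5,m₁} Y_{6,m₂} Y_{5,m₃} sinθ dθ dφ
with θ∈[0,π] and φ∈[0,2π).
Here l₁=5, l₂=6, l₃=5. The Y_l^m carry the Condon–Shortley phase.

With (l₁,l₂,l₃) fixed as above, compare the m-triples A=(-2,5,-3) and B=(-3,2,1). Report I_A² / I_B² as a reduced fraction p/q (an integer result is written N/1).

l's match ⇒ only the (l;m) 3-j factors differ between A and B.
A: triangle coeff Δ(5,6,5) = 1/28588560; Σ_t [5,6]: t=5:−1/345600 t=6:+1/518400 = -1/1036800; (3j)²=7/2210 [(5 6 5; -2 5 -3)], sign=-1
B: triangle coeff Δ(5,6,5) = 1/28588560; Σ_t [4,6]: t=4:+1/55296 t=5:−1/25920 t=6:+1/138240 = -11/829440; (3j)²=11/1326 [(5 6 5; -3 2 1)], sign=-1
I_A²/I_B² = (7/2210)/(11/1326) = 21/55

21/55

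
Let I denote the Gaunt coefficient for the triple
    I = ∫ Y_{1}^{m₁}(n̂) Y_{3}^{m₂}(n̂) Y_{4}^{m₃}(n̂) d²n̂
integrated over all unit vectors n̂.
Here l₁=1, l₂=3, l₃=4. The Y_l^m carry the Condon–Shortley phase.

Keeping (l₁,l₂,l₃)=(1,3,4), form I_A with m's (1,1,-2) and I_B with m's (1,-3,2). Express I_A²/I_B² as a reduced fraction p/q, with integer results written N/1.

15/1

Shared (l₁,l₂,l₃)=(1,3,4): N and (l;000)² cancel in I_A²/I_B².
A: Δ = 0!·2!·6!/9! = 1/252; Racah Σ t=0..0: t=0:+1/96 = 1/96; ⇒ 3j(1 3 4; 1 1 -2)² = 5/84, sgn +1
B: Δ = 0!·2!·6!/9! = 1/252; Racah Σ t=0..0: t=0:+1/1440 = 1/1440; ⇒ 3j(1 3 4; 1 -3 2)² = 1/252, sgn +1
I_A²/I_B² = (5/84)/(1/252) = 15/1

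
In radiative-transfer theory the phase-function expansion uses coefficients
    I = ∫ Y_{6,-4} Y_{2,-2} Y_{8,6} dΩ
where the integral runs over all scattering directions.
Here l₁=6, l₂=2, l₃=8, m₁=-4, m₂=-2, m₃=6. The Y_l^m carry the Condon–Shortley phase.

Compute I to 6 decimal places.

0.268492

Checks pass: Σm=0; 16 even; l₃=8∈[4,8].
(2·6+1)(2·2+1)(2·8+1) = 1105
Δ: 0! 12! 4! / 17! → 1/30940
sum: t=0:+1/2073600 = 1/2073600
3j²(6 2 8; 0 0 0) = Δ·Π!·Σ² = 28/1105  (sign +1)
sum: t=0:+1/174182400 = 1/174182400
3j²(6 2 8; -4 -2 6) = Δ·Π!·Σ² = 11/340  (sign +1)
combine: 4πI² = 1105·28/1105·11/340 = 77/85
take √, sign +1: I = 0.26849176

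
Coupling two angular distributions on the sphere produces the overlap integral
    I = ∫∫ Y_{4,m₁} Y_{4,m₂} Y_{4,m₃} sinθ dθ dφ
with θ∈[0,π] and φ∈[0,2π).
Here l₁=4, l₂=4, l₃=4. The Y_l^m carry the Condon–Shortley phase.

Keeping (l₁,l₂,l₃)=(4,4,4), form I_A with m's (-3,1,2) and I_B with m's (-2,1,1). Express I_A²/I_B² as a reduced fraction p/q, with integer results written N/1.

7/36

Same 4,4,4: normalisation and zero-m 3j drop out of the ratio.
A: Δ: 4! 4! 4! / 13! → 1/450450; sum: t=3:−1/576 t=4:+1/864 = -1/1728; 3j²(4 4 4; -3 1 2) = Δ·Π!·Σ² = 5/1287  (sign -1)
B: Δ: 4! 4! 4! / 13! → 1/450450; sum: t=2:+1/576 t=3:−1/144 t=4:+1/576 = -1/288; 3j²(4 4 4; -2 1 1) = Δ·Π!·Σ² = 20/1001  (sign +1)
I_A²/I_B² = (5/1287)/(20/1001) = 7/36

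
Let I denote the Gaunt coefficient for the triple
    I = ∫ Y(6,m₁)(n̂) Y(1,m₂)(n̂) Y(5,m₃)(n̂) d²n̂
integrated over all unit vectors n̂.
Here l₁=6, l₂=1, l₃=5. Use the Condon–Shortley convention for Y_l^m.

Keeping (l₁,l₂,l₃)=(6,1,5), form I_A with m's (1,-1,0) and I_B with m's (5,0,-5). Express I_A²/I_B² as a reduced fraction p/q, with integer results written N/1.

21/11

l's match ⇒ only the (l;m) 3-j factors differ between A and B.
A: triangle coeff Δ(6,1,5) = 1/858; Σ_t [0,0]: t=0:+1/28800 = 1/28800; (3j)²=7/286 [(6 1 5; 1 -1 0)], sign=-1
B: triangle coeff Δ(6,1,5) = 1/858; Σ_t [1,1]: t=1:−1/3628800 = -1/3628800; (3j)²=1/78 [(6 1 5; 5 0 -5)], sign=-1
I_A²/I_B² = (7/286)/(1/78) = 21/11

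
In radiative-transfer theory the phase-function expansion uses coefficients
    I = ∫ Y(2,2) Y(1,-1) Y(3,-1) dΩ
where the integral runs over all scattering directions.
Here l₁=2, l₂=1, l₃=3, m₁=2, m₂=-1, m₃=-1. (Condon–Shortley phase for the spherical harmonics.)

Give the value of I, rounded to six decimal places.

-0.082589

Rules hold: Σm=0, L=6 even, 1≤3≤3.
N = 5·3·7 = 105
Δ = 0!·4!·2!/7! = 1/105
Racah Σ t=0..0: t=0:+1/4 = 1/4
⇒ 3j(2 1 3; 0 0 0)² = 3/35, sgn -1
Racah Σ t=0..0: t=0:+1/48 = 1/48
⇒ 3j(2 1 3; 2 -1 -1)² = 1/105, sgn +1
4πI² = N·(3j₀)²·(3jₘ)² = 3/35
I = -1·√(0.0857143/4π) = -0.08258890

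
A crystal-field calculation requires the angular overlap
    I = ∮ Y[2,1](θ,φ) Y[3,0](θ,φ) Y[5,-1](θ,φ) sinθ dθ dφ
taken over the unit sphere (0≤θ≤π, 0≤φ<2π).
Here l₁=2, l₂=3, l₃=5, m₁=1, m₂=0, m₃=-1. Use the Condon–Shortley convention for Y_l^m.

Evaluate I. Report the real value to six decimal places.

Rules hold: Σm=0, L=10 even, 1≤5≤5.
N = 5·7·11 = 385
Δ = 0!·4!·6!/11! = 1/2310
Racah Σ t=0..0: t=0:+1/144 = 1/144
⇒ 3j(2 3 5; 0 0 0)² = 10/231, sgn -1
Racah Σ t=0..0: t=0:+1/216 = 1/216
⇒ 3j(2 3 5; 1 0 -1)² = 8/231, sgn +1
4πI² = N·(3j₀)²·(3jₘ)² = 400/693
I = -1·√(0.577201/4π) = -0.21431790

-0.214318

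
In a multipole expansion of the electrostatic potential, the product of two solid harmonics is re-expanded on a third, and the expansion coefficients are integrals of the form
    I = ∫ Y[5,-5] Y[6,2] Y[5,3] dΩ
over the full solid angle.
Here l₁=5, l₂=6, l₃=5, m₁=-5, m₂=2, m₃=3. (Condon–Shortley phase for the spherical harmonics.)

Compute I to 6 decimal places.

0.140602

Checks pass: Σm=0; 16 even; l₃=5∈[1,11].
(2·5+1)(2·6+1)(2·5+1) = 1573
Δ: 6! 4! 6! / 17! → 1/28588560
sum: t=1:−1/345600 t=2:+1/13824 t=3:−1/5184 t=4:+1/13824 t=5:−1/345600 = -7/129600
3j²(5 6 5; 0 0 0) = Δ·Π!·Σ² = 80/7293  (sign +1)
sum: t=6:+1/829440 = 1/829440
3j²(5 6 5; -5 2 3) = Δ·Π!·Σ² = 35/2431  (sign +1)
combine: 4πI² = 1573·80/7293·35/2431 = 2800/11271
take √, sign +1: I = 0.14060244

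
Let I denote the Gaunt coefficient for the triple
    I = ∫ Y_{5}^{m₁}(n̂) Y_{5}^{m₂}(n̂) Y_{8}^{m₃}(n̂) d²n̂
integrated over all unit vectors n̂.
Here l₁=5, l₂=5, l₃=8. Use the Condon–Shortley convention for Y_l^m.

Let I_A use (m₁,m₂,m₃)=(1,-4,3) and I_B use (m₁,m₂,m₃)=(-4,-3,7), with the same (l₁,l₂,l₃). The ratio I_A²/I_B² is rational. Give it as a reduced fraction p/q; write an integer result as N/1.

32/13

Same 5,5,8: normalisation and zero-m 3j drop out of the ratio.
A: Δ: 2! 8! 8! / 19! → 1/37413090; sum: t=0:+1/5806080 t=1:−1/29030400 = 1/7257600; 3j²(5 5 8; 1 -4 3) = Δ·Π!·Σ² = 64/4199  (sign -1)
B: Δ: 2! 8! 8! / 19! → 1/37413090; sum: t=1:−1/203212800 t=2:+1/406425600 = -1/406425600; 3j²(5 5 8; -4 -3 7) = Δ·Π!·Σ² = 2/323  (sign +1)
I_A²/I_B² = (64/4199)/(2/323) = 32/13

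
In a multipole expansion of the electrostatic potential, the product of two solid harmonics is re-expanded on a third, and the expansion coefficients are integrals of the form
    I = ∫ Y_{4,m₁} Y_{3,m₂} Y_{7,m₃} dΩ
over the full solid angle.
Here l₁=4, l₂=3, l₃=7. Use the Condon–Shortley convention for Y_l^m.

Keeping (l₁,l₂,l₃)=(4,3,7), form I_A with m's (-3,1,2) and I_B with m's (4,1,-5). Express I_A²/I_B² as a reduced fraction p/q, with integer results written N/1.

4/11

l's match ⇒ only the (l;m) 3-j factors differ between A and B.
A: triangle coeff Δ(4,3,7) = 1/45045; Σ_t [0,0]: t=0:+1/241920 = 1/241920; (3j)²=4/1001 [(4 3 7; -3 1 2)], sign=-1
B: triangle coeff Δ(4,3,7) = 1/45045; Σ_t [0,0]: t=0:+1/1935360 = 1/1935360; (3j)²=1/91 [(4 3 7; 4 1 -5)], sign=+1
I_A²/I_B² = (4/1001)/(1/91) = 4/11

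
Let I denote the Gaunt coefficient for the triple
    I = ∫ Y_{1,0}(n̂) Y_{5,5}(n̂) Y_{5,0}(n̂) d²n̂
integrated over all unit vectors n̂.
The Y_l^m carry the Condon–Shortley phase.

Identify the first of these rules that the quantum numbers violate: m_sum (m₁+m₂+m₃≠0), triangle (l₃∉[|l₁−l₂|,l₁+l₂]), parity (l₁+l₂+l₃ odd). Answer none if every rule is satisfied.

m_sum

azimuthal sum: 0 + 5 + 0 = 5  ✗
4 ≤ 5 ≤ 6 (triangle on l)
L = 1 + 5 + 5 = 11 (odd)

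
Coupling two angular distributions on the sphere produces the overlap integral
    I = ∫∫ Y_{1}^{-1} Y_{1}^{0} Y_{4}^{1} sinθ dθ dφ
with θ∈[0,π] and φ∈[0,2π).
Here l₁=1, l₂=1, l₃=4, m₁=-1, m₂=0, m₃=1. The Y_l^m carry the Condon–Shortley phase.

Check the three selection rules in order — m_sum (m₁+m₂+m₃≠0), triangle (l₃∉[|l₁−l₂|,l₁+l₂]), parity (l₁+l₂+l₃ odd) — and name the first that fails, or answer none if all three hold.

azimuthal sum: -1 + 0 + 1 = 0  ✓
0 ≤ 4 ≤ 2 (triangle on l)  ✗
L = 1 + 1 + 4 = 6 (even)

triangle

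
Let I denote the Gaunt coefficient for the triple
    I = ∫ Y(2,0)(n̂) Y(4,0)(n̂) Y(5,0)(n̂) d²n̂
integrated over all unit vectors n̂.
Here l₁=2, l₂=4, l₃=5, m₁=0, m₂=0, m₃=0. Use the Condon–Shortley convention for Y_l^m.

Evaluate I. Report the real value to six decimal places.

Σlᵢ=11 odd — θ-integrand is odd under cosθ→−cosθ; I=0

0.000000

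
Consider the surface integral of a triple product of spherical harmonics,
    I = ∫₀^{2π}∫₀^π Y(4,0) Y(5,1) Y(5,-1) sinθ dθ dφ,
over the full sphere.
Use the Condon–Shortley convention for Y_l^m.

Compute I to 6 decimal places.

m-sum 0 ✓  L=14 even ✓  1≤5≤9 ✓
Π(2lᵢ+1) = 9×11×11 = 1089
triangle coeff Δ(4,5,5) = 1/3153150
Σ_t [0,4]: t=0:+1/69120 t=1:−1/1728 t=2:+1/576 t=3:−1/1728 t=4:+1/69120 = 7/11520
(3j)²=2/143 [(4 5 5; 0 0 0)], sign=-1
Σ_t [0,4]: t=0:+1/414720 t=1:−1/4320 t=2:+1/768 t=3:−1/1296 t=4:+1/27648 = 7/20736
(3j)²=8/1287 [(4 5 5; 0 1 -1)], sign=+1
⇒ 4πI² = 16/169
I = (-1)√(16/169/(4π)) = -0.08679840

-0.086798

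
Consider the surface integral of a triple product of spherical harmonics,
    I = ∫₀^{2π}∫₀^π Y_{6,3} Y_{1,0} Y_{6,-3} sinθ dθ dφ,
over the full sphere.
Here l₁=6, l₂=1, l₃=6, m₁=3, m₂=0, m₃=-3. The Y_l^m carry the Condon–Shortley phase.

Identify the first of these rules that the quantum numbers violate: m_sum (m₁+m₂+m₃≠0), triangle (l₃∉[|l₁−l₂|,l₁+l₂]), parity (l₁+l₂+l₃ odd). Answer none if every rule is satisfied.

parity

azimuthal sum: 3 + 0 − 3 = 0  ✓
5 ≤ 6 ≤ 7 (triangle on l)  ✓
L = 6 + 1 + 6 = 13 (odd)  ✗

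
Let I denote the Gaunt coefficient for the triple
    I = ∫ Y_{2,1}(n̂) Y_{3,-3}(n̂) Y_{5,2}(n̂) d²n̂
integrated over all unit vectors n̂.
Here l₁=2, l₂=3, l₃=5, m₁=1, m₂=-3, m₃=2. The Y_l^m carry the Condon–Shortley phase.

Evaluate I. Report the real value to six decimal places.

Checks pass: Σm=0; 10 even; l₃=5∈[1,5].
(2·2+1)(2·3+1)(2·5+1) = 385
Δ: 0! 4! 6! / 11! → 1/2310
sum: t=0:+1/144 = 1/144
3j²(2 3 5; 0 0 0) = Δ·Π!·Σ² = 10/231  (sign -1)
sum: t=0:+1/4320 = 1/4320
3j²(2 3 5; 1 -3 2) = Δ·Π!·Σ² = 1/330  (sign -1)
combine: 4πI² = 385·10/231·1/330 = 5/99
take √, sign +1: I = 0.06339609

0.063396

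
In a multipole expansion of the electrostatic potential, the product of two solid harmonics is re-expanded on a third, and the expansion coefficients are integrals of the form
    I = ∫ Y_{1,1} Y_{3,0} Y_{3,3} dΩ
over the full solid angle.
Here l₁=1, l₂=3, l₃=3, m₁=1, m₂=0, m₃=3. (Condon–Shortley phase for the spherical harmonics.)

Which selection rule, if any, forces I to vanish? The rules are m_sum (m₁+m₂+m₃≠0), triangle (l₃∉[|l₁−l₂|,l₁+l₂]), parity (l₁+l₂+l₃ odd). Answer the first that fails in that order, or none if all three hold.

m_sum

Σmᵢ = 4  ✗
l₃∈[|l₁−l₂|,l₁+l₂]=[2,4], have l₃=3
Σlᵢ = 7 ⇒ odd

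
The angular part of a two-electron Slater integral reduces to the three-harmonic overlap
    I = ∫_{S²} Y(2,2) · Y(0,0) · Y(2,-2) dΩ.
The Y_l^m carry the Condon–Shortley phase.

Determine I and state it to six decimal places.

Rules hold: Σm=0, L=4 even, 2≤2≤2.
N = 5·1·5 = 25
Δ = 0!·4!·0!/5! = 1/5
Racah Σ t=0..0: t=0:+1/4 = 1/4
⇒ 3j(2 0 2; 0 0 0)² = 1/5, sgn +1
Racah Σ t=0..0: t=0:+1/24 = 1/24
⇒ 3j(2 0 2; 2 0 -2)² = 1/5, sgn +1
4πI² = N·(3j₀)²·(3jₘ)² = 1/1
I = +1·√(1/4π) = 0.28209479

0.282095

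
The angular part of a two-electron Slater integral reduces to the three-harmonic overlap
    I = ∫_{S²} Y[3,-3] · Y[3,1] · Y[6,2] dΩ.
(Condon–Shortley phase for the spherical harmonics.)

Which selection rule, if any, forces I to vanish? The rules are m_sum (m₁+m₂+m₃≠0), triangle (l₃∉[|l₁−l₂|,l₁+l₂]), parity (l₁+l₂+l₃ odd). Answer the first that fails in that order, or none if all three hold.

none

Σmᵢ = 0  ✓
l₃∈[|l₁−l₂|,l₁+l₂]=[0,6], have l₃=6  ✓
Σlᵢ = 12 ⇒ even  ✓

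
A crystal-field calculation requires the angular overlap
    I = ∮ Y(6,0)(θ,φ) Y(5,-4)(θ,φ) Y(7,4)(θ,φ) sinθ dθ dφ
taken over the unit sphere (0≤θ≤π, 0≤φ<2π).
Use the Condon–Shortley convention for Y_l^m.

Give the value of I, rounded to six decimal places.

Rules hold: Σm=0, L=18 even, 1≤7≤11.
N = 13·11·15 = 2145
Δ = 4!·8!·6!/19! = 1/174594420
Racah Σ t=0..4: t=0:+1/4147200 t=1:−1/207360 t=2:+1/82944 t=3:−1/207360 t=4:+1/4147200 = 1/345600
⇒ 3j(6 5 7; 0 0 0)² = 420/46189, sgn -1
Racah Σ t=0..1: t=0:+1/4147200 t=1:−1/3110400 = -1/12441600
⇒ 3j(6 5 7; 0 -4 4)² = 7/4199, sgn +1
4πI² = N·(3j₀)²·(3jₘ)² = 44100/1356277
I = -1·√(0.0325155/4π) = -0.05086747

-0.050867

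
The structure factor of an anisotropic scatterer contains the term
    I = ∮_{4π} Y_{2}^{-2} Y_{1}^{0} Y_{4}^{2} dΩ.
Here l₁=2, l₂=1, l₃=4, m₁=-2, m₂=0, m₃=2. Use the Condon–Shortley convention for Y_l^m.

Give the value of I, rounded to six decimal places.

l₃=4 ∉ [1,3] — triangle fails ⇒ I = 0

0.000000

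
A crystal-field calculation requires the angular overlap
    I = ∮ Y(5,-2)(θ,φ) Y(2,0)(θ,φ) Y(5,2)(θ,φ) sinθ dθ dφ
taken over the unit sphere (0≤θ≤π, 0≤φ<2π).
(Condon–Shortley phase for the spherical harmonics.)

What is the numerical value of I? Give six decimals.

0.097044

m-sum 0 ✓  L=12 even ✓  3≤5≤7 ✓
Π(2lᵢ+1) = 11×5×11 = 605
triangle coeff Δ(5,2,5) = 1/38610
Σ_t [0,2]: t=0:+1/2880 t=1:−1/576 t=2:+1/2880 = -1/960
(3j)²=10/429 [(5 2 5; 0 0 0)], sign=+1
Σ_t [0,2]: t=0:+1/20160 t=1:−1/1440 t=2:+1/2880 = -1/3360
(3j)²=6/715 [(5 2 5; -2 0 2)], sign=+1
⇒ 4πI² = 20/169
I = (+1)√(20/169/(4π)) = 0.09704356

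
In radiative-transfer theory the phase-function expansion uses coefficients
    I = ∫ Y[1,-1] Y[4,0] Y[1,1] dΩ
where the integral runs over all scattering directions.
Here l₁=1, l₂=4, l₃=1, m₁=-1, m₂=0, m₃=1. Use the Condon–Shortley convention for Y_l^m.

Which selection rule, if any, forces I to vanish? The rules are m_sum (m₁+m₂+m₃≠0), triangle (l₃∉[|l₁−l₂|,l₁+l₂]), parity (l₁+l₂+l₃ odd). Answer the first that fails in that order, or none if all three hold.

Σmᵢ = 0  ✓
l₃∈[|l₁−l₂|,l₁+l₂]=[3,5], have l₃=1  ✗
Σlᵢ = 6 ⇒ even

triangle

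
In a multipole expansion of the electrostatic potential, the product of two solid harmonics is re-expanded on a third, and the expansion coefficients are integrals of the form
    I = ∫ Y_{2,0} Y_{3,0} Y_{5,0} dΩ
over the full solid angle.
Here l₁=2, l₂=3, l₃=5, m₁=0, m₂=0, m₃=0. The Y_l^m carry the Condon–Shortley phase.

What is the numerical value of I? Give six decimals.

0.239615

Checks pass: Σm=0; 10 even; l₃=5∈[1,5].
(2·2+1)(2·3+1)(2·5+1) = 385
Δ: 0! 4! 6! / 11! → 1/2310
sum: t=0:+1/144 = 1/144
3j²(2 3 5; 0 0 0) = Δ·Π!·Σ² = 10/231  (sign -1)
(m-triple is (0,0,0) — same symbol as above.)
combine: 4πI² = 385·10/231·10/231 = 500/693
take √, sign +1: I = 0.23961470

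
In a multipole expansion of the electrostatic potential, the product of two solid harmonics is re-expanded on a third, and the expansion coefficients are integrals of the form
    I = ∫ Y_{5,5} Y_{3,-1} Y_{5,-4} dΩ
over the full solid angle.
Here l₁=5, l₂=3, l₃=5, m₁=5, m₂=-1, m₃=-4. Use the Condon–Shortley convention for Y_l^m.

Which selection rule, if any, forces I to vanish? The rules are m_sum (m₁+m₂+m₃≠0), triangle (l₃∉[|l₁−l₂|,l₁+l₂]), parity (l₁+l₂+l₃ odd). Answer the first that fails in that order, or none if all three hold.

parity

azimuthal sum: 5 − 1 − 4 = 0  ✓
2 ≤ 5 ≤ 8 (triangle on l)  ✓
L = 5 + 3 + 5 = 13 (odd)  ✗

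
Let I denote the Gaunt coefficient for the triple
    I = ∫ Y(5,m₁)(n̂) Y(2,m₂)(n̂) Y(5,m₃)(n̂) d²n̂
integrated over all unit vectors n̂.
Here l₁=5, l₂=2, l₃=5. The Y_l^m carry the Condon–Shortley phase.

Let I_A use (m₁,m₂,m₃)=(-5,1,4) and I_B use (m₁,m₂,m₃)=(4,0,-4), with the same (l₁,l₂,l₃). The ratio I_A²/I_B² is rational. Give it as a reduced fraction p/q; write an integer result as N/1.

15/4

Same 5,2,5: normalisation and zero-m 3j drop out of the ratio.
A: Δ: 2! 8! 2! / 13! → 1/38610; sum: t=2:+1/80640 = 1/80640; 3j²(5 2 5; -5 1 4) = Δ·Π!·Σ² = 9/286  (sign -1)
B: Δ: 2! 8! 2! / 13! → 1/38610; sum: t=0:+1/20160 t=1:−1/40320 = 1/40320; 3j²(5 2 5; 4 0 -4) = Δ·Π!·Σ² = 6/715  (sign -1)
I_A²/I_B² = (9/286)/(6/715) = 15/4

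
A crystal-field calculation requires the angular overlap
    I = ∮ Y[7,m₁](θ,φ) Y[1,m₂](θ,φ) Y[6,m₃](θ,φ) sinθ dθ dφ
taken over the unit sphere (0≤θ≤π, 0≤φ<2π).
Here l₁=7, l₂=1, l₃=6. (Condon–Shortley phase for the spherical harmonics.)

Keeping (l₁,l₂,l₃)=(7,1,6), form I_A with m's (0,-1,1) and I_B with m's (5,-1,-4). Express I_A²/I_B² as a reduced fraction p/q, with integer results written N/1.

Same 7,1,6: normalisation and zero-m 3j drop out of the ratio.
A: Δ: 2! 12! 0! / 15! → 1/1365; sum: t=0:+1/1209600 = 1/1209600; 3j²(7 1 6; 0 -1 1) = Δ·Π!·Σ² = 1/65  (sign -1)
B: Δ: 2! 12! 0! / 15! → 1/1365; sum: t=0:+1/14515200 = 1/14515200; 3j²(7 1 6; 5 -1 -4) = Δ·Π!·Σ² = 22/455  (sign +1)
I_A²/I_B² = (1/65)/(22/455) = 7/22

7/22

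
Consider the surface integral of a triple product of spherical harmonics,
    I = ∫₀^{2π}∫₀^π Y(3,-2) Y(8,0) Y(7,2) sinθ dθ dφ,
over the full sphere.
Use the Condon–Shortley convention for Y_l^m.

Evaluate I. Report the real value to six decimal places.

-0.156733

m-sum 0 ✓  L=18 even ✓  5≤7≤11 ✓
Π(2lᵢ+1) = 7×17×15 = 1785
triangle coeff Δ(3,8,7) = 1/5290740
Σ_t [1,3]: t=1:−1/7257600 t=2:+1/2073600 t=3:−1/7257600 = 1/4838400
(3j)²=252/20995 [(3 8 7; 0 0 0)], sign=-1
Σ_t [3,4]: t=3:−1/7257600 t=4:+1/23224320 = -11/116121600
(3j)²=121/8398 [(3 8 7; -2 0 2)], sign=+1
⇒ 4πI² = 320166/1037153
I = (-1)√(320166/1037153/(4π)) = -0.15673329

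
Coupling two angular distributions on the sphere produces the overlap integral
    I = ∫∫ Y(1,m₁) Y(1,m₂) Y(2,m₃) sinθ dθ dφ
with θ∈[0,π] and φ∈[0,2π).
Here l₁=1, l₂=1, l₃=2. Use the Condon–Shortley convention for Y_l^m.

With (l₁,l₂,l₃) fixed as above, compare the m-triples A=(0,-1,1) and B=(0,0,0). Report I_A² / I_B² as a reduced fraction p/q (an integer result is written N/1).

3/4

l's match ⇒ only the (l;m) 3-j factors differ between A and B.
A: triangle coeff Δ(1,1,2) = 1/30; Σ_t [0,0]: t=0:+1/2 = 1/2; (3j)²=1/10 [(1 1 2; 0 -1 1)], sign=-1
B: triangle coeff Δ(1,1,2) = 1/30; Σ_t [0,0]: t=0:+1/1 = 1/1; (3j)²=2/15 [(1 1 2; 0 0 0)], sign=+1
I_A²/I_B² = (1/10)/(2/15) = 3/4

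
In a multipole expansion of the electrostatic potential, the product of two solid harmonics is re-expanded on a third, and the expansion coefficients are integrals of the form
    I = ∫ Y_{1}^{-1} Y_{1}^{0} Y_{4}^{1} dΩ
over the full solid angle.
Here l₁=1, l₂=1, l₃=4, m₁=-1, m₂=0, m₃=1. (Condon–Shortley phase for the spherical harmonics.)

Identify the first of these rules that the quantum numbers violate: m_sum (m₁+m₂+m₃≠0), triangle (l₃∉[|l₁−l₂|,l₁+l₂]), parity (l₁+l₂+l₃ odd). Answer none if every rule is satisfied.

Σmᵢ = 0  ✓
l₃∈[|l₁−l₂|,l₁+l₂]=[0,2], have l₃=4  ✗
Σlᵢ = 6 ⇒ even

triangle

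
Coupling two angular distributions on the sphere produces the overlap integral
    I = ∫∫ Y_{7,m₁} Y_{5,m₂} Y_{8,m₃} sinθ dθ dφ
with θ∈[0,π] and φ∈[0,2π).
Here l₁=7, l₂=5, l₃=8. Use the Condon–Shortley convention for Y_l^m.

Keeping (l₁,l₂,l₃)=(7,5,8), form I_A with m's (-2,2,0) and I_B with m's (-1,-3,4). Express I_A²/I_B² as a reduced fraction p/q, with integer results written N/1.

722/693

Shared (l₁,l₂,l₃)=(7,5,8): N and (l;000)² cancel in I_A²/I_B².
A: Δ = 4!·10!·6!/21! = 1/814773960; Racah Σ t=1..4: t=1:−1/348364800 t=2:+1/14515200 t=3:−1/4976640 t=4:+1/12441600 = -19/348364800; ⇒ 3j(7 5 8; -2 2 0)² = 19/2431, sgn -1
B: Δ = 4!·10!·6!/21! = 1/814773960; Racah Σ t=0..2: t=0:+1/92897280 t=1:−1/21772800 t=2:+1/49766400 = -1/66355200; ⇒ 3j(7 5 8; -1 -3 4)² = 63/8398, sgn -1
I_A²/I_B² = (19/2431)/(63/8398) = 722/693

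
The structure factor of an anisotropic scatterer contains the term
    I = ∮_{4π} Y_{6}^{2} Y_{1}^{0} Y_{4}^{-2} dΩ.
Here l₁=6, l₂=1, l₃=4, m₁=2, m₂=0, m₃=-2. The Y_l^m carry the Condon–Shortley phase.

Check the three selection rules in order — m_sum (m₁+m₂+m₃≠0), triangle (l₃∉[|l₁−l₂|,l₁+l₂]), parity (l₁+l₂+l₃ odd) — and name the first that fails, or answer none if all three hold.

azimuthal sum: 2 + 0 − 2 = 0  ✓
5 ≤ 4 ≤ 7 (triangle on l)  ✗
L = 6 + 1 + 4 = 11 (odd)

triangle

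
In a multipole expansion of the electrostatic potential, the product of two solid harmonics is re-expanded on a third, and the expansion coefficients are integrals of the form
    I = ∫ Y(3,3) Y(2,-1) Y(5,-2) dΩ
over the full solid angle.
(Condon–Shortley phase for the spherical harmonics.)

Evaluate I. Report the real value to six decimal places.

m-sum 0 ✓  L=10 even ✓  1≤5≤5 ✓
Π(2lᵢ+1) = 7×5×11 = 385
triangle coeff Δ(3,2,5) = 1/2310
Σ_t [0,0]: t=0:+1/144 = 1/144
(3j)²=10/231 [(3 2 5; 0 0 0)], sign=-1
Σ_t [0,0]: t=0:+1/4320 = 1/4320
(3j)²=1/330 [(3 2 5; 3 -1 -2)], sign=-1
⇒ 4πI² = 5/99
I = (+1)√(5/99/(4π)) = 0.06339609

0.063396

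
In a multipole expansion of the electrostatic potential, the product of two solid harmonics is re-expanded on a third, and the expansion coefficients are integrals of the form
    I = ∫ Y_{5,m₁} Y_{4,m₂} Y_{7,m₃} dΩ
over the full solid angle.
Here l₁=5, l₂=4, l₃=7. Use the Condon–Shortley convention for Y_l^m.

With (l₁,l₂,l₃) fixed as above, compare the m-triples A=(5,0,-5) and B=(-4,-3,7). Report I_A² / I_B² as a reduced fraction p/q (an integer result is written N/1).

450/637

Shared (l₁,l₂,l₃)=(5,4,7): N and (l;000)² cancel in I_A²/I_B².
A: Δ = 2!·8!·6!/17! = 1/6126120; Racah Σ t=0..0: t=0:+1/3870720 = 1/3870720; ⇒ 3j(5 4 7; 5 0 -5)² = 135/6188, sgn +1
B: Δ = 2!·8!·6!/17! = 1/6126120; Racah Σ t=1..1: t=1:−1/29030400 = -1/29030400; ⇒ 3j(5 4 7; -4 -3 7)² = 21/680, sgn -1
I_A²/I_B² = (135/6188)/(21/680) = 450/637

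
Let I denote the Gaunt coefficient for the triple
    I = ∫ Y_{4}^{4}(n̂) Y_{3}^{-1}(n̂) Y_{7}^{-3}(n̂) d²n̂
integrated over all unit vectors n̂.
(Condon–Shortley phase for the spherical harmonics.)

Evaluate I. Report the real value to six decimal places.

m-sum 0 ✓  L=14 even ✓  1≤7≤7 ✓
Π(2lᵢ+1) = 9×7×15 = 945
triangle coeff Δ(4,3,7) = 1/45045
Σ_t [0,0]: t=0:+1/20736 = 1/20736
(3j)²=35/1287 [(4 3 7; 0 0 0)], sign=-1
Σ_t [0,0]: t=0:+1/1935360 = 1/1935360
(3j)²=1/1001 [(4 3 7; 4 -1 -3)], sign=+1
⇒ 4πI² = 525/20449
I = (-1)√(525/20449/(4π)) = -0.04520003

-0.045200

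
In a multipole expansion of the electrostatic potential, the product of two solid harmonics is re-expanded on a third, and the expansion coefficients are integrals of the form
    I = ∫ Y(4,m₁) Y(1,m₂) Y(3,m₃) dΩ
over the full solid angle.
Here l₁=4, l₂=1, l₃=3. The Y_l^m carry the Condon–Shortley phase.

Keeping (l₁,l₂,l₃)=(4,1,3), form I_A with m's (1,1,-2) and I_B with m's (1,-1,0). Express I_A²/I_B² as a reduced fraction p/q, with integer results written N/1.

3/10

l's match ⇒ only the (l;m) 3-j factors differ between A and B.
A: triangle coeff Δ(4,1,3) = 1/252; Σ_t [2,2]: t=2:+1/240 = 1/240; (3j)²=1/84 [(4 1 3; 1 1 -2)], sign=-1
B: triangle coeff Δ(4,1,3) = 1/252; Σ_t [0,0]: t=0:+1/72 = 1/72; (3j)²=5/126 [(4 1 3; 1 -1 0)], sign=-1
I_A²/I_B² = (1/84)/(5/126) = 3/10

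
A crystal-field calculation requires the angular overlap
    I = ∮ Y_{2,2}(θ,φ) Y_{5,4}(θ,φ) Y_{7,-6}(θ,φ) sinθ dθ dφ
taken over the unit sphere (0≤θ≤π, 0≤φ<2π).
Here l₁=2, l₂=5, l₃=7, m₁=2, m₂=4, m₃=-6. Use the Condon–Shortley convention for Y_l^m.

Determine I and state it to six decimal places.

0.303018

m-sum 0 ✓  L=14 even ✓  3≤7≤7 ✓
Π(2lᵢ+1) = 5×11×15 = 825
triangle coeff Δ(2,5,7) = 1/15015
Σ_t [0,0]: t=0:+1/57600 = 1/57600
(3j)²=21/715 [(2 5 7; 0 0 0)], sign=-1
Σ_t [0,0]: t=0:+1/8709120 = 1/8709120
(3j)²=1/21 [(2 5 7; 2 4 -6)], sign=-1
⇒ 4πI² = 15/13
I = (+1)√(15/13/(4π)) = 0.30301841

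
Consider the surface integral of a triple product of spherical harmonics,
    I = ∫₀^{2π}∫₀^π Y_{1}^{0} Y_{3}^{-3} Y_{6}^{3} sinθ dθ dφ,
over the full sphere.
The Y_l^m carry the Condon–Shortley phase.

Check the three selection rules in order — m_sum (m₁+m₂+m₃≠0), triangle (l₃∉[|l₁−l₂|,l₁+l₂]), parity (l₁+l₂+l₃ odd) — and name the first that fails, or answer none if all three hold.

Σmᵢ = 0  ✓
l₃∈[|l₁−l₂|,l₁+l₂]=[2,4], have l₃=6  ✗
Σlᵢ = 10 ⇒ even

triangle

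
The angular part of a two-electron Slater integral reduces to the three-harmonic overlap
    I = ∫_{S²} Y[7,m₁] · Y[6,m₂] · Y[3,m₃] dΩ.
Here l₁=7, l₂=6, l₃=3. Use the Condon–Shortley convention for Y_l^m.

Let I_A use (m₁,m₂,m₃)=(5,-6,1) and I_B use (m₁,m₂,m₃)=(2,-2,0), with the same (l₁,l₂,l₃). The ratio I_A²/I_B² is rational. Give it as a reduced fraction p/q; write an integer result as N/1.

726/245

Same 7,6,3: normalisation and zero-m 3j drop out of the ratio.
A: Δ: 10! 4! 2! / 17! → 1/2042040; sum: t=0:+1/29030400 = 1/29030400; 3j²(7 6 3; 5 -6 1) = Δ·Π!·Σ² = 99/7735  (sign +1)
B: Δ: 10! 4! 2! / 17! → 1/2042040; sum: t=2:+1/967680 t=3:−1/120960 t=4:+1/207360 = -1/414720; 3j²(7 6 3; 2 -2 0) = Δ·Π!·Σ² = 21/4862  (sign +1)
I_A²/I_B² = (99/7735)/(21/4862) = 726/245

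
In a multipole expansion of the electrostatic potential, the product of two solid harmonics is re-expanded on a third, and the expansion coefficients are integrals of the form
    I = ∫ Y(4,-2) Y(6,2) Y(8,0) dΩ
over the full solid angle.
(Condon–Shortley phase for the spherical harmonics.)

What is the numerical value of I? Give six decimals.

Checks pass: Σm=0; 18 even; l₃=8∈[2,10].
(2·4+1)(2·6+1)(2·8+1) = 1989
Δ: 2! 6! 10! / 19! → 1/23279256
sum: t=0:+1/1658880 t=1:−1/518400 t=2:+1/1658880 = -1/1382400
3j²(4 6 8; 0 0 0) = Δ·Π!·Σ² = 504/46189  (sign -1)
sum: t=0:+1/116121600 t=1:−1/3628800 t=2:+1/1658880 = 13/38707200
3j²(4 6 8; -2 2 0) = Δ·Π!·Σ² = 39/3553  (sign +1)
combine: 4πI² = 1989·504/46189·39/3553 = 176904/742577
take √, sign -1: I = -0.13768707

-0.137687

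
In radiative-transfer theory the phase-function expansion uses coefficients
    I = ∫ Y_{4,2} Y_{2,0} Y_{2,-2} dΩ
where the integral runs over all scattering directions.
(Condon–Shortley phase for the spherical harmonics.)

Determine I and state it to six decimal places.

0.156078

Checks pass: Σm=0; 8 even; l₃=2∈[2,6].
(2·4+1)(2·2+1)(2·2+1) = 225
Δ: 4! 4! 0! / 9! → 1/630
sum: t=2:+1/16 = 1/16
3j²(4 2 2; 0 0 0) = Δ·Π!·Σ² = 2/35  (sign +1)
sum: t=2:+1/96 = 1/96
3j²(4 2 2; 2 0 -2) = Δ·Π!·Σ² = 1/42  (sign +1)
combine: 4πI² = 225·2/35·1/42 = 15/49
take √, sign +1: I = 0.15607835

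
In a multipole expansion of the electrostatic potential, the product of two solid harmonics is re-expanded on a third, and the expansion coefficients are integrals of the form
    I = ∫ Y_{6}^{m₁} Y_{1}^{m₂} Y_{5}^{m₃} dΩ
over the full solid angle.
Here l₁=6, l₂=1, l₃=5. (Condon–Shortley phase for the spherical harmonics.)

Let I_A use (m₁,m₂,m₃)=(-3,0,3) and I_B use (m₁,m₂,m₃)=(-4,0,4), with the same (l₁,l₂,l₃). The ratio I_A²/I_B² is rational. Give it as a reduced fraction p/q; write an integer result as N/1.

27/20

Same 6,1,5: normalisation and zero-m 3j drop out of the ratio.
A: Δ: 2! 10! 0! / 13! → 1/858; sum: t=1:−1/80640 = -1/80640; 3j²(6 1 5; -3 0 3) = Δ·Π!·Σ² = 9/286  (sign -1)
B: Δ: 2! 10! 0! / 13! → 1/858; sum: t=1:−1/362880 = -1/362880; 3j²(6 1 5; -4 0 4) = Δ·Π!·Σ² = 10/429  (sign +1)
I_A²/I_B² = (9/286)/(10/429) = 27/20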